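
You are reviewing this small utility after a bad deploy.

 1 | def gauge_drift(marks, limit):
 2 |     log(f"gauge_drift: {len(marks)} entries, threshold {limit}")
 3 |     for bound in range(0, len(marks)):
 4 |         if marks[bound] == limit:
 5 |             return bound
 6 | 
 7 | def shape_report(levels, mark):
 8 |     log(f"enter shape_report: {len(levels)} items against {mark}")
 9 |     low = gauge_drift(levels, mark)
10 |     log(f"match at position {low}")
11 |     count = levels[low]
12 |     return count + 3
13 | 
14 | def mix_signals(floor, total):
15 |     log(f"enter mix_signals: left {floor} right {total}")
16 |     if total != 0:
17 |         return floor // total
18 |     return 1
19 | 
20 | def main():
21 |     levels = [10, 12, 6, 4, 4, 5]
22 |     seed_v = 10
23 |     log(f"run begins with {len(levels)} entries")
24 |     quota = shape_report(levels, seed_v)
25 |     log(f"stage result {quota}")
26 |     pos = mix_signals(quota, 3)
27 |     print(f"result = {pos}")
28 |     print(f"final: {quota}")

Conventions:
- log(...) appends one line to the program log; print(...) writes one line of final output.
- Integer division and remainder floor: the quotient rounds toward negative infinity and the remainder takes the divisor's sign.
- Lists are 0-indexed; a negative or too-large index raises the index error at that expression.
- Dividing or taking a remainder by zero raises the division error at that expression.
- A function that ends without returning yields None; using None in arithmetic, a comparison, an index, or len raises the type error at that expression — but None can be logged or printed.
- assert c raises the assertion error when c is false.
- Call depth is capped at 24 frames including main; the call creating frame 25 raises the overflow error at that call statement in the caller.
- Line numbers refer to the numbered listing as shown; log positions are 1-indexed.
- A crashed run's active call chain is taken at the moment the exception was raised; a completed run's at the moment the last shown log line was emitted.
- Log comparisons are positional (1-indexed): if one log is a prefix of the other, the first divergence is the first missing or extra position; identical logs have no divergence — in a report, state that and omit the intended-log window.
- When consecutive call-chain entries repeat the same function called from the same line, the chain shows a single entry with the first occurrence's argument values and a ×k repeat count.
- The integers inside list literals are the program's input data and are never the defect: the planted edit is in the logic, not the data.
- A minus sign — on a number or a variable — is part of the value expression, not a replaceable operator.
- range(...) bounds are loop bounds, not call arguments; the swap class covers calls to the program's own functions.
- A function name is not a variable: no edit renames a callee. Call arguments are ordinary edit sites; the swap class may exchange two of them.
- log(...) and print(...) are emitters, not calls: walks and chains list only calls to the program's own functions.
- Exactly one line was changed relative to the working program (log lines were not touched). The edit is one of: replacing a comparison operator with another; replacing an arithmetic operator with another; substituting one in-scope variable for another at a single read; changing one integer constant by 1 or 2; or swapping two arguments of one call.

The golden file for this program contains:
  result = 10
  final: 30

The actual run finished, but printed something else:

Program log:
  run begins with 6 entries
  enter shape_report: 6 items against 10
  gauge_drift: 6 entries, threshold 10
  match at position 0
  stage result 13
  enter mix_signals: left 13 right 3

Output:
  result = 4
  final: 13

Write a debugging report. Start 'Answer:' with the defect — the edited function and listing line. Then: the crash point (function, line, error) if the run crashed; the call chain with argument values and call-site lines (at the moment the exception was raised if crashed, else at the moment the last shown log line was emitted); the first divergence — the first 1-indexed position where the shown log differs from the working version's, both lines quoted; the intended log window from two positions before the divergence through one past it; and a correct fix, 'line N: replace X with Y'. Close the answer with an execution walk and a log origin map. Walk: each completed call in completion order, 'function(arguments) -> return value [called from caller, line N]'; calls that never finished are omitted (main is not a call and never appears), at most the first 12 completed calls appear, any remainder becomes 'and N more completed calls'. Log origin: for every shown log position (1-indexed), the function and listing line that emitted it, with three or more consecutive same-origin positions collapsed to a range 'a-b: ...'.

Answer: the defect is in shape_report at line 12.
Key observation: Everything matches until log position 5, which reads 'stage result 13' in place of 'stage result 30'.
Call chain: main -> mix_signals(13, 3) (called at line 26).
First divergence: position 5 — the shown line 'stage result 13' should read 'stage result 30'.
Intended log window:
  3: gauge_drift: 6 entries, threshold 10
  4: match at position 0
  5: stage result 30
  6: enter mix_signals: left 30 right 3
Execution walk:
  gauge_drift([10, 12, 6, 4, 4, 5], 10) -> 0  [called from shape_report, line 9]
  shape_report([10, 12, 6, 4, 4, 5], 10) -> 13  [called from main, line 24]
  mix_signals(13, 3) -> 4  [called from main, line 26]
Log origins:
  1: from main, line 23
  2: from shape_report, line 8
  3: from gauge_drift, line 2
  4: from shape_report, line 10
  5: from main, line 25
  6: from mix_signals, line 15
A correct fix: line 12: replace `+` with `*`.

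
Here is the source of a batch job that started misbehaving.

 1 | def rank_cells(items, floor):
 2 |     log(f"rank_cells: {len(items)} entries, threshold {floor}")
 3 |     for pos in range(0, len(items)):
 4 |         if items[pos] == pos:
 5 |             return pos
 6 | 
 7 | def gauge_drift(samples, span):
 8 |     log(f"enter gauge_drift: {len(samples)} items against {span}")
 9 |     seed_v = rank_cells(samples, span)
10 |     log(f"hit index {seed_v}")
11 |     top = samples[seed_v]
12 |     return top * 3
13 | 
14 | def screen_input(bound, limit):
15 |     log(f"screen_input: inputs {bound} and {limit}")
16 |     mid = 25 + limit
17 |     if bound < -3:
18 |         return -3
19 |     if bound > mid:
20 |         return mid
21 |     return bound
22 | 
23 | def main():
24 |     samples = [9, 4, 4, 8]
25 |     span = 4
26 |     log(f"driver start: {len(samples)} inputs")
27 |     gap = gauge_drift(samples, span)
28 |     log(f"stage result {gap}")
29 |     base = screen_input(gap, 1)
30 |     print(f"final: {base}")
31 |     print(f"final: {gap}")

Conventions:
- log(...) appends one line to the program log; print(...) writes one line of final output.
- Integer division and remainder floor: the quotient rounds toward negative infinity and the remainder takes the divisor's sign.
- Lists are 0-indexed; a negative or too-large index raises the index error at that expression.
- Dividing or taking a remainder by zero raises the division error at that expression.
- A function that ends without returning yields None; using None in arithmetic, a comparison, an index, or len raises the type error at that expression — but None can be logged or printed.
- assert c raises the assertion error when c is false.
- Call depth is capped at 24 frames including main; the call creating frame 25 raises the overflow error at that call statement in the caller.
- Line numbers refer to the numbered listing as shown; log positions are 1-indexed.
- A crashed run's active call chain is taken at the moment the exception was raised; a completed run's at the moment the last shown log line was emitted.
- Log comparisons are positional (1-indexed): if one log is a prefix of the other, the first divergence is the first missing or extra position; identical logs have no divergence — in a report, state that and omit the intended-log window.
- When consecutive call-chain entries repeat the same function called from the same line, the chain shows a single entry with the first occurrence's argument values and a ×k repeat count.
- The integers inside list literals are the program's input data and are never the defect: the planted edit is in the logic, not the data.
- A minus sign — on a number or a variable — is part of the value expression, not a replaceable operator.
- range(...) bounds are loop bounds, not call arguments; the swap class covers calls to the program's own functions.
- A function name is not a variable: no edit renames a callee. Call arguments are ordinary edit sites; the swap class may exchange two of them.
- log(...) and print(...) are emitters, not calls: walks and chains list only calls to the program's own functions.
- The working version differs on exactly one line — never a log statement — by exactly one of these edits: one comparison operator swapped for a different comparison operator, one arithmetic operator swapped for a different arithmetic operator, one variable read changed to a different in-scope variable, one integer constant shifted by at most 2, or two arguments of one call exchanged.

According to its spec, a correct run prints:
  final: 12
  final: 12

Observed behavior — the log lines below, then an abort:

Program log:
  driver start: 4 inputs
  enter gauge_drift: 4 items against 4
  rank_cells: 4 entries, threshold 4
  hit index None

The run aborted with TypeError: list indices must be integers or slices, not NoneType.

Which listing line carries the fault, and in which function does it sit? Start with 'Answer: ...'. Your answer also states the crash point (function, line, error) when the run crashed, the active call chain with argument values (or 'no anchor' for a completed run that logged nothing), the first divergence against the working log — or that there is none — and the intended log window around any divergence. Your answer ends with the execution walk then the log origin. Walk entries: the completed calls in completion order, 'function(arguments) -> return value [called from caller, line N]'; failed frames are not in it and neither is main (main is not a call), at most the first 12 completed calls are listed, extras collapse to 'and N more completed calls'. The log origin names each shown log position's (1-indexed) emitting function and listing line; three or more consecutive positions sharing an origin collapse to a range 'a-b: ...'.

Answer: the defect is in rank_cells at line 4.
Key observation: At log position 4 the runs split — shown 'hit index None', but the working version logs 'hit index 1'.
Crash: gauge_drift, line 11, TypeError.
Call chain: main -> gauge_drift([9, 4, 4, 8], 4) (called at line 27).
First divergence: at position 4 the run shows 'hit index None' where the working version logs 'hit index 1'.
Intended log window:
  2: enter gauge_drift: 4 items against 4
  3: rank_cells: 4 entries, threshold 4
  4: hit index 1
  5: stage result 12
Execution walk:
  rank_cells([9, 4, 4, 8], 4) -> None  [called from gauge_drift, line 9]
Origin of each log line:
  1: logged in main at line 26
  2: logged in gauge_drift at line 8
  3: logged in rank_cells at line 2
  4: logged in gauge_drift at line 10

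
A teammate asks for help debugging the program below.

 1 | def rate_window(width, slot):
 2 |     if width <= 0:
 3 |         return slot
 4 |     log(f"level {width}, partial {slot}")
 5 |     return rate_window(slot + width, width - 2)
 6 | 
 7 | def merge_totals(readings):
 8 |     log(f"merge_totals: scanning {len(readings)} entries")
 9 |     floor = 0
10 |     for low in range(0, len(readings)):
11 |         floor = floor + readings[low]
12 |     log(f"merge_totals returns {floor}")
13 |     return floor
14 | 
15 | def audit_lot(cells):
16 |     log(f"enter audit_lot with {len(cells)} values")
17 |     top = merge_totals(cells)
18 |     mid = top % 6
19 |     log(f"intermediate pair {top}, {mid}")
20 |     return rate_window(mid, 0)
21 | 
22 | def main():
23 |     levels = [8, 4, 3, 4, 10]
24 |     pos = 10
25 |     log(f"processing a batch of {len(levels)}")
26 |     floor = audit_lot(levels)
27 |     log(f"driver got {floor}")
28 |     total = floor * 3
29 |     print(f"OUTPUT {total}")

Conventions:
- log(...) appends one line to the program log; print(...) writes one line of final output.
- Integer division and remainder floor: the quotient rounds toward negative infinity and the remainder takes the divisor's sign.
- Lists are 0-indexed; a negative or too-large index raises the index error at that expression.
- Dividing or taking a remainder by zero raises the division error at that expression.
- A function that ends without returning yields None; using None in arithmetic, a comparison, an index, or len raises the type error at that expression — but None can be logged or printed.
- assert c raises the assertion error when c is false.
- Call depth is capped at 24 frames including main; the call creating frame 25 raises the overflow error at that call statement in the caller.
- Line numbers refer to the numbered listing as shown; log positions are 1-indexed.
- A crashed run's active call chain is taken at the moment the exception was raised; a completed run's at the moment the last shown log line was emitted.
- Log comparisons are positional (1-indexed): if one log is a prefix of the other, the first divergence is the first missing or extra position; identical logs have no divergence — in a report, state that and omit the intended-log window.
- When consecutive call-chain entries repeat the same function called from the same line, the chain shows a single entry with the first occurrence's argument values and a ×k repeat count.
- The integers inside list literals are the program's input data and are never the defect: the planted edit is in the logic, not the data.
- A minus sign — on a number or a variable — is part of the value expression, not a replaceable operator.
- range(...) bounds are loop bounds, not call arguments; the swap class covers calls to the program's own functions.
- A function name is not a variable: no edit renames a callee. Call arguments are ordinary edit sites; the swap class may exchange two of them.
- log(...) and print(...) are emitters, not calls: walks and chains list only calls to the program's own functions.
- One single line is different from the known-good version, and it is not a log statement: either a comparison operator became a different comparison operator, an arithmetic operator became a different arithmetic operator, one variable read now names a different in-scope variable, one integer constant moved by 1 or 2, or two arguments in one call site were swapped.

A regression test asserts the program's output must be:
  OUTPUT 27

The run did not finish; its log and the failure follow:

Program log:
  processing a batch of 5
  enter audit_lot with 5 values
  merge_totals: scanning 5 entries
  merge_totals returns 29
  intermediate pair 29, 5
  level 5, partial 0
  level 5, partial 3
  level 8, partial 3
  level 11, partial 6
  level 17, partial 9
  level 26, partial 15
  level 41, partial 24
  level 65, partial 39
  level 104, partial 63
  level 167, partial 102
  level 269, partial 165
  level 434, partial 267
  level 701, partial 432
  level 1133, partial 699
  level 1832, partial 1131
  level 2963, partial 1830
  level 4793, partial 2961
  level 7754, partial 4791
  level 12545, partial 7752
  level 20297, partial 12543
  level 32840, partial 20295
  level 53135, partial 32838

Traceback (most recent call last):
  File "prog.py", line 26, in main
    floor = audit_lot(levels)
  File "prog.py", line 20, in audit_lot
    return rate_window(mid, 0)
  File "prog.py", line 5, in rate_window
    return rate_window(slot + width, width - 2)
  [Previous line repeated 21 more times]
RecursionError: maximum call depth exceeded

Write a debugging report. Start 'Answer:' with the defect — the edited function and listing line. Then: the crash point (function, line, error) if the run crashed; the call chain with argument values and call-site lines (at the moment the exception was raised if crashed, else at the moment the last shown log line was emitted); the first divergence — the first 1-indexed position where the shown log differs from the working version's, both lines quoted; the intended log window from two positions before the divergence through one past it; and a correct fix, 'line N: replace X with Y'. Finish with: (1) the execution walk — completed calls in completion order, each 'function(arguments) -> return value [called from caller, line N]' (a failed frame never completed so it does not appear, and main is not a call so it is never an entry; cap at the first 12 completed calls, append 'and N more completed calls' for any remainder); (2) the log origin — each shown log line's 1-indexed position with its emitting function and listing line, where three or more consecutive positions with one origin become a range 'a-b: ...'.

Answer: the defect is in rate_window at line 5.
The tell: Everything matches until log position 7, which reads 'level 5, partial 3' in place of 'level 3, partial 5'.
Crash: rate_window, line 5, RecursionError.
Call chain: main -> audit_lot([8, 4, 3, 4, 10]) (called at line 26) -> rate_window(5, 0) (called at line 20) -> rate_window(5, 3) (called at line 5) ×21.
First divergence: position 7 — shown 'level 5, partial 3', intended 'level 3, partial 5'.
Intended log window:
  5: intermediate pair 29, 5
  6: level 5, partial 0
  7: level 3, partial 5
  8: level 1, partial 8
Execution walk:
  merge_totals([8, 4, 3, 4, 10]) -> 29  [called from audit_lot, line 17]
Log origins:
  1 — main, line 25
  2 — audit_lot, line 16
  3 — merge_totals, line 8
  4 — merge_totals, line 12
  5 — audit_lot, line 19
  6-27 — rate_window, line 4
A correct fix: line 5: replace `rate_window(slot + width, width - 2)` with `rate_window(width - 2, slot + width)`.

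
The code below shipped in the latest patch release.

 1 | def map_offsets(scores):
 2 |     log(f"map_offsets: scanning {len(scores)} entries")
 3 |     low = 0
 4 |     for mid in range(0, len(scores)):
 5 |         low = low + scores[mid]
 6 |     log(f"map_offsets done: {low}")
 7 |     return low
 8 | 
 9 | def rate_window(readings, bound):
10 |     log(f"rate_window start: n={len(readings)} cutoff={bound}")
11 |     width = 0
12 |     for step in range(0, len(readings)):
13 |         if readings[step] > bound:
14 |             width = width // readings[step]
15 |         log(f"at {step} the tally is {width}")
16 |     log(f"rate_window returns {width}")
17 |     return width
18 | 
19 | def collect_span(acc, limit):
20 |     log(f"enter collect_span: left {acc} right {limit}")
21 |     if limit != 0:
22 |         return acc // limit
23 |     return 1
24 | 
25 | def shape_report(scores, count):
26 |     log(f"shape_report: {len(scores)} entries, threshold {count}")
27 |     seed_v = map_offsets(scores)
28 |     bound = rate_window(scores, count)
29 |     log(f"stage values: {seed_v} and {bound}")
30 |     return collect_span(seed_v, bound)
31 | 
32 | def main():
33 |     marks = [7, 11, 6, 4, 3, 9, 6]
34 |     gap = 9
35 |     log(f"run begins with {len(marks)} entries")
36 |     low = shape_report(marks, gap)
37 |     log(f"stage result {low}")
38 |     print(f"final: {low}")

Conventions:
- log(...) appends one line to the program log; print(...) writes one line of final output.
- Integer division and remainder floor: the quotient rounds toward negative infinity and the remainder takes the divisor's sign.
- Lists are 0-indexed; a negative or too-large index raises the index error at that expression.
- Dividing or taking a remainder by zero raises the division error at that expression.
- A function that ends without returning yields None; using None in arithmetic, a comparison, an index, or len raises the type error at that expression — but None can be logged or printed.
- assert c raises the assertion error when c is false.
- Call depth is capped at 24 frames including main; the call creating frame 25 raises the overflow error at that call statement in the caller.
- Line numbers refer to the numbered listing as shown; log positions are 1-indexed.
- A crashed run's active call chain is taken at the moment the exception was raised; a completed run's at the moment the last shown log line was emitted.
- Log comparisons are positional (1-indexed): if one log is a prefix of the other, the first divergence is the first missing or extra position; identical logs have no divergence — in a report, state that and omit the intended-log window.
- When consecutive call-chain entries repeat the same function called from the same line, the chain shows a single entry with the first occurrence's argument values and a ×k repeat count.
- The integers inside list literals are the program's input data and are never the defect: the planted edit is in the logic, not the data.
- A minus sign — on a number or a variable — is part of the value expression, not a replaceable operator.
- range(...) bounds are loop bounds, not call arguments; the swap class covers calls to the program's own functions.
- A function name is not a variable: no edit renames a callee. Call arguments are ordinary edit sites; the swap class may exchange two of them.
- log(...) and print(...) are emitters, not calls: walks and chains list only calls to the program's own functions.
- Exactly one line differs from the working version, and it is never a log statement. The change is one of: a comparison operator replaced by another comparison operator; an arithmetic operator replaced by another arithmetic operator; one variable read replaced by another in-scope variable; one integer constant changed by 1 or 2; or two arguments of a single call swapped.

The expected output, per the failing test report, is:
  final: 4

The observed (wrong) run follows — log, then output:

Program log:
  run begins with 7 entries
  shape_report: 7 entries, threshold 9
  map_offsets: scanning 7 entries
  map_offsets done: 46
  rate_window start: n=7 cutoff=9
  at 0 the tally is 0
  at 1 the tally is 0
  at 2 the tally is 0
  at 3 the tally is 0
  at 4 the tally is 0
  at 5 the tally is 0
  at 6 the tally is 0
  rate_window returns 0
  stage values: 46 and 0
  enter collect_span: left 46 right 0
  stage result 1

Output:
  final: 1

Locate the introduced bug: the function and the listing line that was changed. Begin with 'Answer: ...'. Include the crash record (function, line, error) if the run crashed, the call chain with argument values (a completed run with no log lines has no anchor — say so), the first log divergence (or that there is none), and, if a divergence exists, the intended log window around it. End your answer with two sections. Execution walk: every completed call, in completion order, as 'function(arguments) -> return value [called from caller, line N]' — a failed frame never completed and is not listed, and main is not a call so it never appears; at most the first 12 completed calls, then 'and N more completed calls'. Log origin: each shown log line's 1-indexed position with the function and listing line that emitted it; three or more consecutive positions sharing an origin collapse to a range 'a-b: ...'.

Answer: the defect is in rate_window at line 14.
Key observation: The earliest visible damage is log position 7 — 'at 1 the tally is 0' rather than the intended 'at 1 the tally is 11'.
Call chain: main.
First divergence: position 7 — the shown line 'at 1 the tally is 0' should read 'at 1 the tally is 11'.
Intended log window:
  5: rate_window start: n=7 cutoff=9
  6: at 0 the tally is 0
  7: at 1 the tally is 11
  8: at 2 the tally is 11
Execution walk:
  map_offsets([7, 11, 6, 4, 3, 9, 6]) -> 46  [called from shape_report, line 27]
  rate_window([7, 11, 6, 4, 3, 9, 6], 9) -> 0  [called from shape_report, line 28]
  collect_span(46, 0) -> 1  [called from shape_report, line 30]
  shape_report([7, 11, 6, 4, 3, 9, 6], 9) -> 1  [called from main, line 36]
Log origins:
  1: emitted by main (line 35)
  2: emitted by shape_report (line 26)
  3: emitted by map_offsets (line 2)
  4: emitted by map_offsets (line 6)
  5: emitted by rate_window (line 10)
  6-12: emitted by rate_window (line 15)
  13: emitted by rate_window (line 16)
  14: emitted by shape_report (line 29)
  15: emitted by collect_span (line 20)
  16: emitted by main (line 37)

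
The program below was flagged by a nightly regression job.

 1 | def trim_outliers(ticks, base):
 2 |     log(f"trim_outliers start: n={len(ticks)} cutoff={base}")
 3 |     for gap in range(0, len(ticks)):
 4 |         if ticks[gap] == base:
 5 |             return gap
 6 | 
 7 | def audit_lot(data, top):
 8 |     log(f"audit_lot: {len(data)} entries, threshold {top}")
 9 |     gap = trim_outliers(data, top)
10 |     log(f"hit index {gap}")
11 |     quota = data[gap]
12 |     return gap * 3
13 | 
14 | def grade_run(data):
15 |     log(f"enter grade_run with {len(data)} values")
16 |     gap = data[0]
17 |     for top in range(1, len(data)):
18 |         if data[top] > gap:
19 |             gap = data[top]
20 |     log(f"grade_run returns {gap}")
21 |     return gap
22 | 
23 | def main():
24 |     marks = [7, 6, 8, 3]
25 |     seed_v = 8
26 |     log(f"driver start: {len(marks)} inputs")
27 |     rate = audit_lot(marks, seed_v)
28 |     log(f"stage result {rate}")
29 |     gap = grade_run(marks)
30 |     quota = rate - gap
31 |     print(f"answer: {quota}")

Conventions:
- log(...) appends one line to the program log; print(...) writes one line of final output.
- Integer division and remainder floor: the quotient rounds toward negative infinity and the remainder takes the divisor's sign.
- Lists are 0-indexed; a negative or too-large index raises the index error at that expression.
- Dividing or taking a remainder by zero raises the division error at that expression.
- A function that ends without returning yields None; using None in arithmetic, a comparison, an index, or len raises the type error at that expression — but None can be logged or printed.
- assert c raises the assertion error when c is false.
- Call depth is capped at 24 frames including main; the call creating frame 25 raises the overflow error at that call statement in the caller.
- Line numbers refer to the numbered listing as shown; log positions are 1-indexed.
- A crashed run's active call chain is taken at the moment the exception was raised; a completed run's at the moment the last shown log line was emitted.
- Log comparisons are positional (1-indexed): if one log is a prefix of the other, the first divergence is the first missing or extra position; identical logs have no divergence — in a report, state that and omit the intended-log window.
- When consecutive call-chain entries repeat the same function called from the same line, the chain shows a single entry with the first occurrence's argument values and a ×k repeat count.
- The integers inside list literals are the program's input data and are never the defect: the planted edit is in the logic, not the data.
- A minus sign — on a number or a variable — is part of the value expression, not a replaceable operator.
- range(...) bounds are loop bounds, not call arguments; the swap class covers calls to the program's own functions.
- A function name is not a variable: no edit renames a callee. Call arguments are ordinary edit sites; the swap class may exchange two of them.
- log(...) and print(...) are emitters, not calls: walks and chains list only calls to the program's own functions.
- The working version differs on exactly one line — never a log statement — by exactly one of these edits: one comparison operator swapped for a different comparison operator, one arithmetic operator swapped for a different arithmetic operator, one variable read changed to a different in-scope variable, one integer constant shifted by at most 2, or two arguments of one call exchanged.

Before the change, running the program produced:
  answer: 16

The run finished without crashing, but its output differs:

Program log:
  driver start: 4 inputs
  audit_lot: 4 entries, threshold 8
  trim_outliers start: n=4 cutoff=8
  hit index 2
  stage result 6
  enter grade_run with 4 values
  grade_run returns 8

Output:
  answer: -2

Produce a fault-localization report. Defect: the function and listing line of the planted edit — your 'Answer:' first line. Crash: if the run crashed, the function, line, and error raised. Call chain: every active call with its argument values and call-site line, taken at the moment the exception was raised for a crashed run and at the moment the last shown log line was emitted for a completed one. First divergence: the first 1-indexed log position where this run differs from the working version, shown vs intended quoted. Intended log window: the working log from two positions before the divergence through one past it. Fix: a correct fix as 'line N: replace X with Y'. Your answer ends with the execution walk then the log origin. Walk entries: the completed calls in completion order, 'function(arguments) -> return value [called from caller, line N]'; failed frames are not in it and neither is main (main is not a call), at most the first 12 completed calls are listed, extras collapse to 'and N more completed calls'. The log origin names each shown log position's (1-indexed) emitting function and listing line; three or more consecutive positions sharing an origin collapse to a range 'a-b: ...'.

Answer: the defect is in audit_lot at line 12.
Core observation: Position 5 is the first bad log line: 'stage result 6' should read 'stage result 24'.
Call chain: main -> grade_run([7, 6, 8, 3]) (called at line 29).
First divergence: at position 5 the run shows 'stage result 6' where the working version logs 'stage result 24'.
Intended log window:
  3: trim_outliers start: n=4 cutoff=8
  4: hit index 2
  5: stage result 24
  6: enter grade_run with 4 values
Execution walk:
  trim_outliers([7, 6, 8, 3], 8) -> 2  [called from audit_lot, line 9]
  audit_lot([7, 6, 8, 3], 8) -> 6  [called from main, line 27]
  grade_run([7, 6, 8, 3]) -> 8  [called from main, line 29]
Log origin:
  1 — main, line 26
  2 — audit_lot, line 8
  3 — trim_outliers, line 2
  4 — audit_lot, line 10
  5 — main, line 28
  6 — grade_run, line 15
  7 — grade_run, line 20
A correct fix: line 12: replace `gap` with `quota`.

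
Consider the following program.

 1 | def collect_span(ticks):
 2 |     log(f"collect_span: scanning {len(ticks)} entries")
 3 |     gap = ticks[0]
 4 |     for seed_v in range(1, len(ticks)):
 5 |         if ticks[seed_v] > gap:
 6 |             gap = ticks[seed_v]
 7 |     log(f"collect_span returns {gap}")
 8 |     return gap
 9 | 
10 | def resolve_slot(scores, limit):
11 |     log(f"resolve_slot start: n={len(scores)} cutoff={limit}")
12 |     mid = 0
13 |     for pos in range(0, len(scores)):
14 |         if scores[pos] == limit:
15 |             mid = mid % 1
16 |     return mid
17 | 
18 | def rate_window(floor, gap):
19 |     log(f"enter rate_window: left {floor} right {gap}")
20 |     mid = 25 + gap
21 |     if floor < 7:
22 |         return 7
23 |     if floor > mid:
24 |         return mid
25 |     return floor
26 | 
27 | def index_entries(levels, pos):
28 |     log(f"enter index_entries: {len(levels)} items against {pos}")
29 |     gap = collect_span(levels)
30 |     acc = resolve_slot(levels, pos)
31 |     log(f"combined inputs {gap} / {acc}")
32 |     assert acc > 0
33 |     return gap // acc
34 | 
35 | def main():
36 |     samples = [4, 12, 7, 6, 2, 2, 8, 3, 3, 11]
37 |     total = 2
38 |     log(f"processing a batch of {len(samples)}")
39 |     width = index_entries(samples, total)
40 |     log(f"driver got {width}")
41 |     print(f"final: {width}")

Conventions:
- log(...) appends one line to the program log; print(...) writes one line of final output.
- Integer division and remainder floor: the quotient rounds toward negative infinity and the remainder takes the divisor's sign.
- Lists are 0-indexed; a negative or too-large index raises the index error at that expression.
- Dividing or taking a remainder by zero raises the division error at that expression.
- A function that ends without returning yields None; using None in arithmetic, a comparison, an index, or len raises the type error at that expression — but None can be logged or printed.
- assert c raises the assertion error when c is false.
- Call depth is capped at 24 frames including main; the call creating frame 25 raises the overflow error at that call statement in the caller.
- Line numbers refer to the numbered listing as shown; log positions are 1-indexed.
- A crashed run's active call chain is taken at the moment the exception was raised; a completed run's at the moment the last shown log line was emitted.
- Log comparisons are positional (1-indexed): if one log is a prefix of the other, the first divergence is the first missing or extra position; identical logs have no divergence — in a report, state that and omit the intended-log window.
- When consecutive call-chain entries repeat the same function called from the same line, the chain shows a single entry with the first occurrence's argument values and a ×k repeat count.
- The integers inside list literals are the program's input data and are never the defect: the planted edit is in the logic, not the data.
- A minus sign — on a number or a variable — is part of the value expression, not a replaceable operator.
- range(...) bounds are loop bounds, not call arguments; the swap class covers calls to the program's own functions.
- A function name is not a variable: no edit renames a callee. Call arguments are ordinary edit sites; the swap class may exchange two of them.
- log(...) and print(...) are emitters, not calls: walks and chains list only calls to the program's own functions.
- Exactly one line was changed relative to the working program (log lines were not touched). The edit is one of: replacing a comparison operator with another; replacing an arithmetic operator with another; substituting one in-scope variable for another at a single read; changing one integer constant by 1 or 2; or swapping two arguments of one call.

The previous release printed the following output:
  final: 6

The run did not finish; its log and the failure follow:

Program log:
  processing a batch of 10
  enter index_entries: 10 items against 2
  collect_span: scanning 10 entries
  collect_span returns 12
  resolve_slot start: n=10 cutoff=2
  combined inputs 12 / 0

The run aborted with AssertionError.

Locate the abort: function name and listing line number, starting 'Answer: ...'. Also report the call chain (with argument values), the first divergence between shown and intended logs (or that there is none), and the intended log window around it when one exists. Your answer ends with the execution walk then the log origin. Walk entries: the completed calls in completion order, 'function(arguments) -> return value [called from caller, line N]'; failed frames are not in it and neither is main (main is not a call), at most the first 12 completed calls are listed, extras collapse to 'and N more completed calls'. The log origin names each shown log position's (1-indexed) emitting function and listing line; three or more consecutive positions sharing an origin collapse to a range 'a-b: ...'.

Answer: the error was raised in index_entries, line 32.
The tell: The earliest visible damage is log position 6 — 'combined inputs 12 / 0' rather than the intended 'combined inputs 12 / 2'.
Call chain: main -> index_entries([4, 12, 7, 6, 2, 2, 8, 3, 3, 11], 2) (called at line 39).
First divergence: position 6; shown 'combined inputs 12 / 0' vs intended 'combined inputs 12 / 2'.
Intended log window:
  4: collect_span returns 12
  5: resolve_slot start: n=10 cutoff=2
  6: combined inputs 12 / 2
  7: driver got 6
Execution walk:
  collect_span([4, 12, 7, 6, 2, 2, 8, 3, 3, 11]) -> 12  [called from index_entries, line 29]
  resolve_slot([4, 12, 7, 6, 2, 2, 8, 3, 3, 11], 2) -> 0  [called from index_entries, line 30]
Origin of each log line:
  1: from main, line 38
  2: from index_entries, line 28
  3: from collect_span, line 2
  4: from collect_span, line 7
  5: from resolve_slot, line 11
  6: from index_entries, line 31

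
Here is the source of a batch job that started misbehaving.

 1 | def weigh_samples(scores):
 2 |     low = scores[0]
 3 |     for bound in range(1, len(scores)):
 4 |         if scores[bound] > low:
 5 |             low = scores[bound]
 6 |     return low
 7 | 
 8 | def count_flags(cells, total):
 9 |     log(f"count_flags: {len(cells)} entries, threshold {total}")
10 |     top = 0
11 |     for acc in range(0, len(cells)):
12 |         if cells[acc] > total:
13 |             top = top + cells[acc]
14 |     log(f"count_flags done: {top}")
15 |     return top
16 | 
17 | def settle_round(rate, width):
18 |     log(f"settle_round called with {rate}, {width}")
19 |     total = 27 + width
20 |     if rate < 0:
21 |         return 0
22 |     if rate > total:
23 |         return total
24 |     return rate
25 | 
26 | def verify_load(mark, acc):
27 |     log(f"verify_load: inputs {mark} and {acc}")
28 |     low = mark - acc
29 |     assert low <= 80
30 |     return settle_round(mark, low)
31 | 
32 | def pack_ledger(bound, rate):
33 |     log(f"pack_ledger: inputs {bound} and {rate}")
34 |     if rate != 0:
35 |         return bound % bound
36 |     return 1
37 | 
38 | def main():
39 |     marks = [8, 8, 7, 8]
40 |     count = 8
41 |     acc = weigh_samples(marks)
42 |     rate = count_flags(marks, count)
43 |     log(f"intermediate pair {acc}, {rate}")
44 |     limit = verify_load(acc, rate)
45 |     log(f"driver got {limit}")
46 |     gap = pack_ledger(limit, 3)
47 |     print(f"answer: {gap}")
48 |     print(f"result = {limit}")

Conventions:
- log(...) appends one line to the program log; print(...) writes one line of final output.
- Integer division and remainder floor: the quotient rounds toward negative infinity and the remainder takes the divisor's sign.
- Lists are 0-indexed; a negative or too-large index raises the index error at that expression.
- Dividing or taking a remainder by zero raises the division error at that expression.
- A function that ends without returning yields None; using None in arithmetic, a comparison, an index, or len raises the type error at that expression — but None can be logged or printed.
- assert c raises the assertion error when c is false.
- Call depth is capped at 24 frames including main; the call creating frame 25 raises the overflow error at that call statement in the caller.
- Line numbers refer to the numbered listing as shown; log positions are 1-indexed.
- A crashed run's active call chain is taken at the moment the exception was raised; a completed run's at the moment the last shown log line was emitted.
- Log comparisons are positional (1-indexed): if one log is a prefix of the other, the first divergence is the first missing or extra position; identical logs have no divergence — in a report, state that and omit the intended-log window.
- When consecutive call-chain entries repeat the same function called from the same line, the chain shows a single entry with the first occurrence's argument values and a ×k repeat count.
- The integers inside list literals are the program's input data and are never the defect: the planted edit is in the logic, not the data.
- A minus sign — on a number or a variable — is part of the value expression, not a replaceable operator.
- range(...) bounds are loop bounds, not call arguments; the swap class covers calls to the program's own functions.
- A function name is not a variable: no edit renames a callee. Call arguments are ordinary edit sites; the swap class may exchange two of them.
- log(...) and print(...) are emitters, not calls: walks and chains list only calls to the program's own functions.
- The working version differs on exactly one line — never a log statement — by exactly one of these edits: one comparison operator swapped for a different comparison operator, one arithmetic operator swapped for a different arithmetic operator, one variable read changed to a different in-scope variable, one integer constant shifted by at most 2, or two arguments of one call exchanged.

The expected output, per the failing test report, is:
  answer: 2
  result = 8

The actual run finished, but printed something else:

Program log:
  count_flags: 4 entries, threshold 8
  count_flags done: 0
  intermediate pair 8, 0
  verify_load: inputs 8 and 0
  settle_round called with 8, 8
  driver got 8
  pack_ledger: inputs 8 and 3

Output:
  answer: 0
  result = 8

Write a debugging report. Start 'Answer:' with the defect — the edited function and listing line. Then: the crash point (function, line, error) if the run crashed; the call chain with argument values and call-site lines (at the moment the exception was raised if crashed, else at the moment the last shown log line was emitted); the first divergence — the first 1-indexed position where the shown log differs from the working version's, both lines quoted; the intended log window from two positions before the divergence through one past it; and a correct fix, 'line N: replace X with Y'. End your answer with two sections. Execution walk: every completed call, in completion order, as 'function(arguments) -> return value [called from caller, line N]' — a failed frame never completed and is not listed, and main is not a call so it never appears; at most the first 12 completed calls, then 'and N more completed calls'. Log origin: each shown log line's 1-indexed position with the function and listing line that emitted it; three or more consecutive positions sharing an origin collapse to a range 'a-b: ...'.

Answer: the defect is in pack_ledger at line 35.
Key observation: Every logged value matches the working version; the printed result is what differs.
Call chain: main -> pack_ledger(8, 3) (called at line 46).
First divergence: there is none — every log position agrees.
Execution walk:
  weigh_samples([8, 8, 7, 8]) -> 8  [called from main, line 41]
  count_flags([8, 8, 7, 8], 8) -> 0  [called from main, line 42]
  settle_round(8, 8) -> 8  [called from verify_load, line 30]
  verify_load(8, 0) -> 8  [called from main, line 44]
  pack_ledger(8, 3) -> 0  [called from main, line 46]
Log line origins:
  1 — count_flags, line 9
  2 — count_flags, line 14
  3 — main, line 43
  4 — verify_load, line 27
  5 — settle_round, line 18
  6 — main, line 45
  7 — pack_ledger, line 33
A correct fix: line 35: replace `bound % bound` with `bound % rate`.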